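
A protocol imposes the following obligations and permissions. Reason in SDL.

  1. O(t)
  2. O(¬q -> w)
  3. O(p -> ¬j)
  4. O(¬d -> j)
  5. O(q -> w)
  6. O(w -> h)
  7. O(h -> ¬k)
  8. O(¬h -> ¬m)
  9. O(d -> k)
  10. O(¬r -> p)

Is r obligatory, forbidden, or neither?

Premises 2 and 5 cover both cases: O(¬q -> w) and O(q -> w). Since ¬q ∨ q is a tautology, O(w) follows.
With premise 6, O(w -> h), the K-axiom yields O(h).
Premise 7 is O(h -> ¬k); since O(h), deontic closure gives O(¬k).
Premise 9, O(d -> k), contraposes to O(¬k -> ¬d); with O(¬k) we get O(¬d).
Premise 4 is O(¬d -> j); since O(¬d), deontic closure gives O(j).
The contrapositive of premise 3 (O(p -> ¬j)) is O(j -> ¬p), and O(j) is already established, so O(¬p).
The contrapositive of premise 10 (O(¬r -> p)) is O(¬p -> r), and O(¬p) is already established, so O(r).
Premises 1, 8 do not contribute to this derivation.
Hence r is obligatory.

Obligatory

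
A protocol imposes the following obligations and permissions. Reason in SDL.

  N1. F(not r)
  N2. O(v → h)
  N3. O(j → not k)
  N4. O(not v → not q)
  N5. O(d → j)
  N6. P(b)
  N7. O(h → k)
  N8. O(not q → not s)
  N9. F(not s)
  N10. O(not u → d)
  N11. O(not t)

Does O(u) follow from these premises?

Premise 9 is F(not s), i.e. O(s).
The contrapositive of premise 8 (O(not q → not s)) is O(s → q), and O(s) is already established, so O(q).
Premise 4, O(not v → not q), contraposes to O(q → v); with O(q) we get O(v).
Applying K to premise 2 (O(v → h)) and O(v) yields O(h).
From O(h) and premise 7, O(h → k), we obtain O(k).
The contrapositive of premise 3 (O(j → not k)) is O(k → not j), and O(k) is already established, so O(not j).
The contrapositive of premise 5 (O(d → j)) is O(not j → not d), and O(not j) is already established, so O(not d).
Premise 10, O(not u → d), contraposes to O(not d → u); with O(not d) we get O(u).
Premises 1, 6, 11 do not contribute to this derivation.
So O(u) follows.

Yes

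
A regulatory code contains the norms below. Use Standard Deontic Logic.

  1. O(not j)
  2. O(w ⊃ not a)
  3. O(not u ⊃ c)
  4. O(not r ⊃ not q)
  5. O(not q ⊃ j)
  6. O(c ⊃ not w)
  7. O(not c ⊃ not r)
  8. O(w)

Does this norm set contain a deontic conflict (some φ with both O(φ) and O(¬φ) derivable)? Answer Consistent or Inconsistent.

Inconsistent

From premise 1 we have O(not j).
The contrapositive of premise 5 (O(not q ⊃ j)) is O(not j ⊃ q), and O(not j) is already established, so O(q).
Premise 4 is O(not r ⊃ not q); contrapositively O(q ⊃ r). Since O(q) holds, K gives O(r).
Premise 7, O(not c ⊃ not r), contraposes to O(r ⊃ c); with O(r) we get O(c).
Applying K to premise 6 (O(c ⊃ not w)) and O(c) yields O(not w).
However, premise 8 gives O(w).
We now have both O(not w) and O(w) — w is simultaneously obligatory and forbidden, violating the D-axiom.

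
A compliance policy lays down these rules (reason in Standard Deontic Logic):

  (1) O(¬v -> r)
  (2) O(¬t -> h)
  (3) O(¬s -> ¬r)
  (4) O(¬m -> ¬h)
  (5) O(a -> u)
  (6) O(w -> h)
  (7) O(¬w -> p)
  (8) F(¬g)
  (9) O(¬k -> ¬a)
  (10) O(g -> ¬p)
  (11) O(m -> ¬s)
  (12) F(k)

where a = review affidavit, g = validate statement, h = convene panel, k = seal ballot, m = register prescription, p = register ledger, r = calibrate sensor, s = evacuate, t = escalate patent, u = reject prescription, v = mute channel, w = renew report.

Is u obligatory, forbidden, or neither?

Premise 5 is O(a -> u), but O(a) is not derivable from the premises, so it does not yield O(u).
No premise or chain of K-axiom applications forces O(u), and none forces O(¬u). So u is neither obligatory nor forbidden under these norms.

Neither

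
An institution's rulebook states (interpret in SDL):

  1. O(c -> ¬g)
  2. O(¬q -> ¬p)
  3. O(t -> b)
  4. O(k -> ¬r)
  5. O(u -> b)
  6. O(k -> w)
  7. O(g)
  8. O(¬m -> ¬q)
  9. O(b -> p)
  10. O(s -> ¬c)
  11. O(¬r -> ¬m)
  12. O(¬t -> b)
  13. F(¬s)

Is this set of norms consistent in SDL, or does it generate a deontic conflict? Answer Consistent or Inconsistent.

Premise 1 is O(c -> ¬g), but O(c) is not derivable from the premises, so it does not yield O(¬g).
So O(¬g) is not derivable, and the apparent clash with O(g) does not arise.
A world satisfying every obligation exists (e.g. b=true, c=false, g=true, k=false, m=true, p=true, q=true, r=true, s=true, t=false, u=false, w=false); no atom is both obligatory and forbidden, so the set is consistent.

Consistent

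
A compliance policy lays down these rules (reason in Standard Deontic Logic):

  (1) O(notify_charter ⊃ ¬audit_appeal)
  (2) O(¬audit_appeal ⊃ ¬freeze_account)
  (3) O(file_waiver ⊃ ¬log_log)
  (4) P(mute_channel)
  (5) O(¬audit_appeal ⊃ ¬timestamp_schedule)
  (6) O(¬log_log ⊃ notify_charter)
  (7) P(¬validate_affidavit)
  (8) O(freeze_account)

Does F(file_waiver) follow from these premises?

Premise 8 states O(freeze_account) outright.
Premise 2, O(¬audit_appeal ⊃ ¬freeze_account), contraposes to O(freeze_account ⊃ audit_appeal); with O(freeze_account) we get O(audit_appeal).
Premise 1, O(notify_charter ⊃ ¬audit_appeal), contraposes to O(audit_appeal ⊃ ¬notify_charter); with O(audit_appeal) we get O(¬notify_charter).
Premise 6 is O(¬log_log ⊃ notify_charter); contrapositively O(¬notify_charter ⊃ log_log). Since O(¬notify_charter) holds, K gives O(log_log).
Premise 3 is O(file_waiver ⊃ ¬log_log); contrapositively O(log_log ⊃ ¬file_waiver). Since O(log_log) holds, K gives O(¬file_waiver).
Premises 4, 5, 7 do not contribute to this derivation.
So O(¬file_waiver) holds, i.e. F(file_waiver). The claim follows.

Yes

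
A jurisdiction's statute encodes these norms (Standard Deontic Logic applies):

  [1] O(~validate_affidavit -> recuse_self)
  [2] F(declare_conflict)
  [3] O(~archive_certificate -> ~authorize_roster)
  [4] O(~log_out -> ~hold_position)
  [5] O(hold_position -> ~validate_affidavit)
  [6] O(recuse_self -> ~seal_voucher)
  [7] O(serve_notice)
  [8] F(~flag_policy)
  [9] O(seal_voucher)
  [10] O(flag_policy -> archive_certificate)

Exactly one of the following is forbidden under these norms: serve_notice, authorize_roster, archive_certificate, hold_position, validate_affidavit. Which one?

hold_position

Premise 9 states O(seal_voucher) outright.
The contrapositive of premise 6 (O(recuse_self -> ~seal_voucher)) is O(seal_voucher -> ~recuse_self), and O(seal_voucher) is already established, so O(~recuse_self).
Premise 1 is O(~validate_affidavit -> recuse_self); contrapositively O(~recuse_self -> validate_affidavit). Since O(~recuse_self) holds, K gives O(validate_affidavit).
Premise 5 is O(hold_position -> ~validate_affidavit); contrapositively O(validate_affidavit -> ~hold_position). Since O(validate_affidavit) holds, K gives O(~hold_position).
So O(~hold_position) holds, i.e. hold_position is forbidden. None of the other listed options is forbidden under the premises.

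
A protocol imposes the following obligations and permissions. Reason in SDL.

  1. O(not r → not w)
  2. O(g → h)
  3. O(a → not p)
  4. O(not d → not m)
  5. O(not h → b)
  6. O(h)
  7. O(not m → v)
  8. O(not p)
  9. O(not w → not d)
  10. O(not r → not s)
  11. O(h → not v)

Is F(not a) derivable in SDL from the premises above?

No

Premise 3 is O(a → not p); even if O(not p) held, inferring O(a) would be affirming the consequent — invalid.
No other premise forces O(a). An ideal world satisfying every premise can still have not a true, so F(not a) is not derivable.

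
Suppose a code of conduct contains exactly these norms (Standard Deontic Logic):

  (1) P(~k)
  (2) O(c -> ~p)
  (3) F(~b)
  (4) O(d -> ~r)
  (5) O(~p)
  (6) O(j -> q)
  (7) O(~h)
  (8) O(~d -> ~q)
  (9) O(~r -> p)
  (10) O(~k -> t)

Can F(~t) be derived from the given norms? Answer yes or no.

Premise 10 is O(~k -> t), but O(~k) is not derivable from the premises (the permission P(~k) asserts only ~O(k), not O(~k)), so it does not yield O(t).
No other premise forces O(t). An ideal world satisfying every premise can still have ~t true, so F(~t) is not derivable.

No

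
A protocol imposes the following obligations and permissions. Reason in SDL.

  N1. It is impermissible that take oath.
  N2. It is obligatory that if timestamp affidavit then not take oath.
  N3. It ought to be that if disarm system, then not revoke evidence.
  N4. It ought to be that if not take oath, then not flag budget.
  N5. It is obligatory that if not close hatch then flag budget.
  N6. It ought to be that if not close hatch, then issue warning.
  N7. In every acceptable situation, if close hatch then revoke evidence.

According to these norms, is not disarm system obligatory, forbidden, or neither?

Obligatory

Premise 1 is F(take_oath), i.e. O(¬take_oath).
With premise 4, O(¬take_oath → ¬flag_budget), the K-axiom yields O(¬flag_budget).
Premise 5, O(¬close_hatch → flag_budget), contraposes to O(¬flag_budget → close_hatch); with O(¬flag_budget) we get O(close_hatch).
With premise 7, O(close_hatch → revoke_evidence), the K-axiom yields O(revoke_evidence).
Premise 3 is O(disarm_system → ¬revoke_evidence); contrapositively O(revoke_evidence → ¬disarm_system). Since O(revoke_evidence) holds, K gives O(¬disarm_system).
Premises 2, 6 do not contribute to this derivation.
Hence ¬disarm_system is obligatory.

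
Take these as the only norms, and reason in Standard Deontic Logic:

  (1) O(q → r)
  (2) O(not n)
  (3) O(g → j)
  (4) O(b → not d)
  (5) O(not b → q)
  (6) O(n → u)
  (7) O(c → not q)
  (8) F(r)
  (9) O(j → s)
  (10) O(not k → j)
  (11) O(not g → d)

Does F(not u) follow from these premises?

Premise 6 is O(n → u), but O(n) is not derivable from the premises, so it does not yield O(u).
No other premise forces O(u). An ideal world satisfying every premise can still have not u true, so F(not u) is not derivable.

No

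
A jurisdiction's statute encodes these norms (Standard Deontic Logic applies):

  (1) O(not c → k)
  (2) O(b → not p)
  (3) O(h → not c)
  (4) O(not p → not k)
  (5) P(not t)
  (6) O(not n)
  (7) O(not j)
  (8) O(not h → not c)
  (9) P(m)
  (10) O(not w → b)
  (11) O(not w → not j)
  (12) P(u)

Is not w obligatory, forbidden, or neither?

By case analysis on not h: premise 8 gives O(not h → not c) and premise 3 gives O(h → not c), so O(not c) either way.
Applying K to premise 1 (O(not c → k)) and O(not c) yields O(k).
The contrapositive of premise 4 (O(not p → not k)) is O(k → p), and O(k) is already established, so O(p).
Premise 2, O(b → not p), contraposes to O(p → not b); with O(p) we get O(not b).
The contrapositive of premise 10 (O(not w → b)) is O(not b → w), and O(not b) is already established, so O(w).
Premises 5, 6, 7, 9, 11, 12 do not contribute to this derivation.
Thus O(w), which is F(not w): not w is forbidden.

Forbidden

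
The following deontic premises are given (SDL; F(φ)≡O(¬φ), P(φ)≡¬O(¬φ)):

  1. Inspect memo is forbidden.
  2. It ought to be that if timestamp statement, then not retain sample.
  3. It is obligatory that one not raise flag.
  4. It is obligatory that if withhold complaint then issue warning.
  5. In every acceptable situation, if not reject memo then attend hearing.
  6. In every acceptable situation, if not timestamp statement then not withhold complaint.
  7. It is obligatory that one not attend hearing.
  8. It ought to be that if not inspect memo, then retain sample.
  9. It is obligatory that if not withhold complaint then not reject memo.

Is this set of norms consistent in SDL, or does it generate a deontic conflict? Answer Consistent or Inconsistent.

Inconsistent

Premise 1, F(inspect_memo), is equivalent to O(¬inspect_memo).
Applying K to premise 8 (O(¬inspect_memo → retain_sample)) and O(¬inspect_memo) yields O(retain_sample).
The contrapositive of premise 2 (O(timestamp_statement → ¬retain_sample)) is O(retain_sample → ¬timestamp_statement), and O(retain_sample) is already established, so O(¬timestamp_statement).
With premise 6, O(¬timestamp_statement → ¬withhold_complaint), the K-axiom yields O(¬withhold_complaint).
Applying K to premise 9 (O(¬withhold_complaint → ¬reject_memo)) and O(¬withhold_complaint) yields O(¬reject_memo).
Premise 5 is O(¬reject_memo → attend_hearing); since O(¬reject_memo), deontic closure gives O(attend_hearing).
Yet premise 7 states O(¬attend_hearing).
We now have both O(attend_hearing) and O(¬attend_hearing) — attend_hearing is simultaneously obligatory and forbidden, violating the D-axiom.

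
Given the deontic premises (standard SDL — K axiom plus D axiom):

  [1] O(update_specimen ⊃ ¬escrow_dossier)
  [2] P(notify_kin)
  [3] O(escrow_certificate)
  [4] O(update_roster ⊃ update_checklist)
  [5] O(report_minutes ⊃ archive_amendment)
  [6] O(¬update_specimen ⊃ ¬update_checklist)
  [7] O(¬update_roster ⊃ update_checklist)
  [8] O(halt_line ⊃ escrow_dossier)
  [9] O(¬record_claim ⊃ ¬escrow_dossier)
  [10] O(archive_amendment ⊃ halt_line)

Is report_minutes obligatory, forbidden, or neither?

Premises 7 and 4 cover both cases: O(¬update_roster ⊃ update_checklist) and O(update_roster ⊃ update_checklist). Since ¬update_roster ∨ update_roster is a tautology, O(update_checklist) follows.
The contrapositive of premise 6 (O(¬update_specimen ⊃ ¬update_checklist)) is O(update_checklist ⊃ update_specimen), and O(update_checklist) is already established, so O(update_specimen).
With premise 1, O(update_specimen ⊃ ¬escrow_dossier), the K-axiom yields O(¬escrow_dossier).
The contrapositive of premise 8 (O(halt_line ⊃ escrow_dossier)) is O(¬escrow_dossier ⊃ ¬halt_line), and O(¬escrow_dossier) is already established, so O(¬halt_line).
The contrapositive of premise 10 (O(archive_amendment ⊃ halt_line)) is O(¬halt_line ⊃ ¬archive_amendment), and O(¬halt_line) is already established, so O(¬archive_amendment).
Premise 5 is O(report_minutes ⊃ archive_amendment); contrapositively O(¬archive_amendment ⊃ ¬report_minutes). Since O(¬archive_amendment) holds, K gives O(¬report_minutes).
Premises 2, 3, 9 do not contribute to this derivation.
Thus O(¬report_minutes), which is F(report_minutes): report_minutes is forbidden.

Forbidden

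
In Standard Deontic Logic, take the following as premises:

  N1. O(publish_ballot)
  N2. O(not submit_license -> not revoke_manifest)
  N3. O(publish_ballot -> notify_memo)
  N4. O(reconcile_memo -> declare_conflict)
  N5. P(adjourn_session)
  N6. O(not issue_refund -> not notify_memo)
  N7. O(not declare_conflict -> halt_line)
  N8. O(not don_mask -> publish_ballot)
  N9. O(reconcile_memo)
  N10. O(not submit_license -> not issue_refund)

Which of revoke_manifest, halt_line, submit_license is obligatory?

Premise 1 gives O(publish_ballot).
With premise 3, O(publish_ballot -> notify_memo), the K-axiom yields O(notify_memo).
Premise 6, O(not issue_refund -> not notify_memo), contraposes to O(notify_memo -> issue_refund); with O(notify_memo) we get O(issue_refund).
The contrapositive of premise 10 (O(not submit_license -> not issue_refund)) is O(issue_refund -> submit_license), and O(issue_refund) is already established, so O(submit_license).
So O(submit_license) holds — submit_license is obligatory. None of the other listed options is made obligatory by any chain of premises.

submit_license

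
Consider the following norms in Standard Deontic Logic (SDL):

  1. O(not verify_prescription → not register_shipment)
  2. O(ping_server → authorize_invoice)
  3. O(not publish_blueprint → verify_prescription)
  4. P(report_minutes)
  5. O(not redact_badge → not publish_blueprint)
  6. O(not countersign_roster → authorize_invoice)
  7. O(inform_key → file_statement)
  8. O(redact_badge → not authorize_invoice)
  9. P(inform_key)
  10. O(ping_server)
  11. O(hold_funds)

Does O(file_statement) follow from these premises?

Premise 7 is O(inform_key → file_statement), but O(inform_key) is not derivable from the premises (the permission P(inform_key) asserts only not O(not inform_key), not O(inform_key)), so it does not yield O(file_statement).
No other premise forces O(file_statement). An ideal world satisfying every premise can still have file_statement false, so O(file_statement) is not derivable.

No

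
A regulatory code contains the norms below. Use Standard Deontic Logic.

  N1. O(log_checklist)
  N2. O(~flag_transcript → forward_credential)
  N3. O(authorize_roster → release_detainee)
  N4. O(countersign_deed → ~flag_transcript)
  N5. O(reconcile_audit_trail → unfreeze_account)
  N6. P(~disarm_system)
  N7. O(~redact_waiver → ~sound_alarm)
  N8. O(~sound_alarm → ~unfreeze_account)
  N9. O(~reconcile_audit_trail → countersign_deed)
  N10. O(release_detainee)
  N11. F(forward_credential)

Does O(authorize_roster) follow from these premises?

No

Premise 3 is O(authorize_roster → release_detainee); even if O(release_detainee) held, inferring O(authorize_roster) would be affirming the consequent — invalid.
No other premise forces O(authorize_roster). An ideal world satisfying every premise can still have authorize_roster false, so O(authorize_roster) is not derivable.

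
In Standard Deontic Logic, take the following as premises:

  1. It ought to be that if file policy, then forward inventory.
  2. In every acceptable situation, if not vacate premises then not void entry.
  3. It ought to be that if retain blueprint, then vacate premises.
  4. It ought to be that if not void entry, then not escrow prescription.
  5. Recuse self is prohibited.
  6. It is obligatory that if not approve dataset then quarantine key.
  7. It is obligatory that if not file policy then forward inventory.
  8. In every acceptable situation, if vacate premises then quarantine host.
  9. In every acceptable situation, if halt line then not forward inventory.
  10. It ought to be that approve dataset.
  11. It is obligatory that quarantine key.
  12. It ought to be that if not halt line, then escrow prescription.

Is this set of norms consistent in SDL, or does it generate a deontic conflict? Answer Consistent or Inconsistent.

Premise 6 is O(¬approve_dataset → quarantine_key); even if O(quarantine_key) held, inferring O(¬approve_dataset) would be affirming the consequent — invalid.
So O(¬approve_dataset) is not derivable, and the apparent clash with O(approve_dataset) does not arise.
A world satisfying every obligation exists (e.g. approve_dataset=true, escrow_prescription=true, file_policy=false, forward_inventory=true, halt_line=false, quarantine_host=true, quarantine_key=true, recuse_self=false, retain_blueprint=false, vacate_premises=true, void_entry=true); no atom is both obligatory and forbidden, so the set is consistent.

Consistent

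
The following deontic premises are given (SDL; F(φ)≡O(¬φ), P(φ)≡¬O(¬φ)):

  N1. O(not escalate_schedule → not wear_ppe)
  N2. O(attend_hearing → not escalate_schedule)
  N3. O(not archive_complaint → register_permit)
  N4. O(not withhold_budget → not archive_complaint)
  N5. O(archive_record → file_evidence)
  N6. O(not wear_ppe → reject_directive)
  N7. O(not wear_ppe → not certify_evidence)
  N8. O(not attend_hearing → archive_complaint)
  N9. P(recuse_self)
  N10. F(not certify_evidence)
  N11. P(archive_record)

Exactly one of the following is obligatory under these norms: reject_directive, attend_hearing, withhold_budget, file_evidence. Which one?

withhold_budget

Premise 10 is F(not certify_evidence), i.e. O(certify_evidence).
The contrapositive of premise 7 (O(not wear_ppe → not certify_evidence)) is O(certify_evidence → wear_ppe), and O(certify_evidence) is already established, so O(wear_ppe).
The contrapositive of premise 1 (O(not escalate_schedule → not wear_ppe)) is O(wear_ppe → escalate_schedule), and O(wear_ppe) is already established, so O(escalate_schedule).
Premise 2, O(attend_hearing → not escalate_schedule), contraposes to O(escalate_schedule → not attend_hearing); with O(escalate_schedule) we get O(not attend_hearing).
From O(not attend_hearing) and premise 8, O(not attend_hearing → archive_complaint), we obtain O(archive_complaint).
The contrapositive of premise 4 (O(not withhold_budget → not archive_complaint)) is O(archive_complaint → withhold_budget), and O(archive_complaint) is already established, so O(withhold_budget).
So O(withhold_budget) holds — withhold_budget is obligatory. None of the other listed options is made obligatory by any chain of premises.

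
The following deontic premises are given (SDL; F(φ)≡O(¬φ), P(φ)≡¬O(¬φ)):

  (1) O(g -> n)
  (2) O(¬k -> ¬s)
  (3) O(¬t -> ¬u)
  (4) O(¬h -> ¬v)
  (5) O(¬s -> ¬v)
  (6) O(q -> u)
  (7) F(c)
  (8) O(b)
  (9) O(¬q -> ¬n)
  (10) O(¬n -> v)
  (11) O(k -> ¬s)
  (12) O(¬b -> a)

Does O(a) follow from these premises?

No

Premise 12 is O(¬b -> a), but O(¬b) is not derivable from the premises, so it does not yield O(a).
No other premise forces O(a). An ideal world satisfying every premise can still have a false, so O(a) is not derivable.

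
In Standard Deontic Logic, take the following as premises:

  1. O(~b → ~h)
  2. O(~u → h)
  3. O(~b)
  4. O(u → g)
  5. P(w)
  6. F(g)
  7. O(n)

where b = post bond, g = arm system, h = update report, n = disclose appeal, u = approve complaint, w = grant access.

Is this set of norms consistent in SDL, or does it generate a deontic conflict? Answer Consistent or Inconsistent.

Inconsistent

F(g) at premise 6 means O(~g).
Premise 4 is O(u → g); contrapositively O(~g → ~u). Since O(~g) holds, K gives O(~u).
Applying K to premise 2 (O(~u → h)) and O(~u) yields O(h).
Premise 1 is O(~b → ~h); contrapositively O(h → b). Since O(h) holds, K gives O(b).
However, premise 3 gives O(~b).
We now have both O(b) and O(~b) — b is simultaneously obligatory and forbidden, violating the D-axiom.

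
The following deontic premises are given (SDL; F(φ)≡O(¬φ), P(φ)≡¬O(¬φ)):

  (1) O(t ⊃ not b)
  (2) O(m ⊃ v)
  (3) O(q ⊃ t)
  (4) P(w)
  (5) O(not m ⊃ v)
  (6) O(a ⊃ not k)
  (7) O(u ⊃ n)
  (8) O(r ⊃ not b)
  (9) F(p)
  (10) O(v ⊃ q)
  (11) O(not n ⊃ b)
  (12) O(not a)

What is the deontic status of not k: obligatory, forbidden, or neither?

Premise 6 is O(a ⊃ not k), but O(a) is not derivable from the premises, so it does not yield O(not k).
No premise or chain of K-axiom applications forces O(not k), and none forces O(k). So not k is neither obligatory nor forbidden under these norms.

Neither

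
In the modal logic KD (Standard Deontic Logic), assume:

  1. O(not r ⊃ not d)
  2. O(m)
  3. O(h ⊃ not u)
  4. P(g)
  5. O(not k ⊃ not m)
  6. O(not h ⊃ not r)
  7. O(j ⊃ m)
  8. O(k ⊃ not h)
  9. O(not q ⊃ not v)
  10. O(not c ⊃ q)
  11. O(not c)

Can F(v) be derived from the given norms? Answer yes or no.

No

Premise 9 is O(not q ⊃ not v), but O(not q) is not derivable from the premises, so it does not yield O(not v).
No other premise forces O(not v). An ideal world satisfying every premise can still have v true, so F(v) is not derivable.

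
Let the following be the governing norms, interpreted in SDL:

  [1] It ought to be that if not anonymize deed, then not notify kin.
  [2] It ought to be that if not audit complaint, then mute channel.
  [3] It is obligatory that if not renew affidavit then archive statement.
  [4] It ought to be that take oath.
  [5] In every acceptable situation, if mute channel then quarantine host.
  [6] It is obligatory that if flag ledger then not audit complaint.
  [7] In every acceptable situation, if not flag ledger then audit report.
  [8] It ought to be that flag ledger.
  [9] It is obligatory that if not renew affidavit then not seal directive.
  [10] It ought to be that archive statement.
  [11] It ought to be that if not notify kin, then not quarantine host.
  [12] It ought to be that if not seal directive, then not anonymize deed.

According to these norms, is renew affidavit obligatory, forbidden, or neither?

Premise 8 states O(flag_ledger) outright.
With premise 6, O(flag_ledger → ¬audit_complaint), the K-axiom yields O(¬audit_complaint).
With premise 2, O(¬audit_complaint → mute_channel), the K-axiom yields O(mute_channel).
With premise 5, O(mute_channel → quarantine_host), the K-axiom yields O(quarantine_host).
The contrapositive of premise 11 (O(¬notify_kin → ¬quarantine_host)) is O(quarantine_host → notify_kin), and O(quarantine_host) is already established, so O(notify_kin).
Premise 1, O(¬anonymize_deed → ¬notify_kin), contraposes to O(notify_kin → anonymize_deed); with O(notify_kin) we get O(anonymize_deed).
The contrapositive of premise 12 (O(¬seal_directive → ¬anonymize_deed)) is O(anonymize_deed → seal_directive), and O(anonymize_deed) is already established, so O(seal_directive).
The contrapositive of premise 9 (O(¬renew_affidavit → ¬seal_directive)) is O(seal_directive → renew_affidavit), and O(seal_directive) is already established, so O(renew_affidavit).
Premises 3, 4, 7, 10 do not contribute to this derivation.
Hence renew_affidavit is obligatory.

Obligatory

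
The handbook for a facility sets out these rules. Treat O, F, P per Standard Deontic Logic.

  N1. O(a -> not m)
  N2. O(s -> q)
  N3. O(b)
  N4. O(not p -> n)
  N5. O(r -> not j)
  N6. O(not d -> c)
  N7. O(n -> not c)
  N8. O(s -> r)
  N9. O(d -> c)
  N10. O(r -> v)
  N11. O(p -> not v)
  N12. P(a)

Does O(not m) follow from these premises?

No

Premise 1 is O(a -> not m), but O(a) is not derivable from the premises (the permission P(a) asserts only not O(not a), not O(a)), so it does not yield O(not m).
No other premise forces O(not m). An ideal world satisfying every premise can still have not m false, so O(not m) is not derivable.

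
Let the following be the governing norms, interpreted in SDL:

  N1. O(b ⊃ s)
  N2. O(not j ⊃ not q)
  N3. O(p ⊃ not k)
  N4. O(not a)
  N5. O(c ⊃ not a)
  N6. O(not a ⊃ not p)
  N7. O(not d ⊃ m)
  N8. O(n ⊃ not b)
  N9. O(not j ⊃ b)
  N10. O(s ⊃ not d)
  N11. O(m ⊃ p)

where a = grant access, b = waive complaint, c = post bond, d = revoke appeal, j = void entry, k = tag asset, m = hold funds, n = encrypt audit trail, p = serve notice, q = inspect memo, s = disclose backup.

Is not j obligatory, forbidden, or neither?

Premise 4 states O(not a) outright.
Premise 6 is O(not a ⊃ not p); since O(not a), deontic closure gives O(not p).
Premise 11, O(m ⊃ p), contraposes to O(not p ⊃ not m); with O(not p) we get O(not m).
Premise 7 is O(not d ⊃ m); contrapositively O(not m ⊃ d). Since O(not m) holds, K gives O(d).
Premise 10, O(s ⊃ not d), contraposes to O(d ⊃ not s); with O(d) we get O(not s).
Premise 1, O(b ⊃ s), contraposes to O(not s ⊃ not b); with O(not s) we get O(not b).
Premise 9 is O(not j ⊃ b); contrapositively O(not b ⊃ j). Since O(not b) holds, K gives O(j).
Premises 2, 3, 5, 8 do not contribute to this derivation.
Thus O(j), which is F(not j): not j is forbidden.

Forbidden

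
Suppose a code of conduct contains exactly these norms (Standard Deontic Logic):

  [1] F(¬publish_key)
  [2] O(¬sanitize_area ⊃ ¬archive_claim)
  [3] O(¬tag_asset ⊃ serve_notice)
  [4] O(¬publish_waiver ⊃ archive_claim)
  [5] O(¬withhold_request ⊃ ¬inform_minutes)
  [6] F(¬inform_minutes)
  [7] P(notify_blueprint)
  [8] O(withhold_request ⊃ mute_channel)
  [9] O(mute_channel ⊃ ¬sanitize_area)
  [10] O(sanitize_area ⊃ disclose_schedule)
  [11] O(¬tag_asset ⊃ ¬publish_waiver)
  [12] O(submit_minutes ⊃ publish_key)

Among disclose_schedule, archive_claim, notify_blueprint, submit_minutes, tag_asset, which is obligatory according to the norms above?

Premise 6, F(¬inform_minutes), is equivalent to O(inform_minutes).
The contrapositive of premise 5 (O(¬withhold_request ⊃ ¬inform_minutes)) is O(inform_minutes ⊃ withhold_request), and O(inform_minutes) is already established, so O(withhold_request).
With premise 8, O(withhold_request ⊃ mute_channel), the K-axiom yields O(mute_channel).
From O(mute_channel) and premise 9, O(mute_channel ⊃ ¬sanitize_area), we obtain O(¬sanitize_area).
Premise 2 is O(¬sanitize_area ⊃ ¬archive_claim); since O(¬sanitize_area), deontic closure gives O(¬archive_claim).
Premise 4 is O(¬publish_waiver ⊃ archive_claim); contrapositively O(¬archive_claim ⊃ publish_waiver). Since O(¬archive_claim) holds, K gives O(publish_waiver).
The contrapositive of premise 11 (O(¬tag_asset ⊃ ¬publish_waiver)) is O(publish_waiver ⊃ tag_asset), and O(publish_waiver) is already established, so O(tag_asset).
So O(tag_asset) holds — tag_asset is obligatory. None of the other listed options is made obligatory by any chain of premises.

tag_asset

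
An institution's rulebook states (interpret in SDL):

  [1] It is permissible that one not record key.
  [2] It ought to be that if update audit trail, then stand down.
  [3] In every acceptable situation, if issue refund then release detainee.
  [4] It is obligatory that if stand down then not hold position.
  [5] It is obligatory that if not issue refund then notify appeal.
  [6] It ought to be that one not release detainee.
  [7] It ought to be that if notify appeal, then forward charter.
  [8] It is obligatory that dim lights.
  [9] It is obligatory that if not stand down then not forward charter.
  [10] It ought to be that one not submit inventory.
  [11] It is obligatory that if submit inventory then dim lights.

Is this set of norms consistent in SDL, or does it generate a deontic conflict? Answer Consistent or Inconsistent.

Premise 11 is O(submit_inventory → dim_lights); even if O(dim_lights) held, inferring O(submit_inventory) would be affirming the consequent — invalid.
So O(submit_inventory) is not derivable, and the apparent clash with O(¬submit_inventory) does not arise.
A world satisfying every obligation exists (e.g. dim_lights=true, forward_charter=true, hold_position=false, issue_refund=false, notify_appeal=true, record_key=false, release_detainee=false, stand_down=true, submit_inventory=false, update_audit_trail=false); no atom is both obligatory and forbidden, so the set is consistent.

Consistent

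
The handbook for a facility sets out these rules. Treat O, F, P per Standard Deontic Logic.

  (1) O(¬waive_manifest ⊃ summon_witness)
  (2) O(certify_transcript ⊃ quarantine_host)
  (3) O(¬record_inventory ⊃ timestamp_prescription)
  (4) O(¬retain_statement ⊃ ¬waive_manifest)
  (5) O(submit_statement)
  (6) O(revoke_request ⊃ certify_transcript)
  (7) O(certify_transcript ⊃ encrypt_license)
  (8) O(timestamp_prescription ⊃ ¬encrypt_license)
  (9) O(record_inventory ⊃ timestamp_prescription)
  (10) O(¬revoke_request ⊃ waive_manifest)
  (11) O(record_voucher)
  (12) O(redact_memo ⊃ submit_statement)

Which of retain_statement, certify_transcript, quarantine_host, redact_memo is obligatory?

Premises 9 and 3 are O(record_inventory ⊃ timestamp_prescription) and O(¬record_inventory ⊃ timestamp_prescription); every ideal world satisfies record_inventory or ¬record_inventory, so in either case timestamp_prescription holds — hence O(timestamp_prescription).
From O(timestamp_prescription) and premise 8, O(timestamp_prescription ⊃ ¬encrypt_license), we obtain O(¬encrypt_license).
Premise 7, O(certify_transcript ⊃ encrypt_license), contraposes to O(¬encrypt_license ⊃ ¬certify_transcript); with O(¬encrypt_license) we get O(¬certify_transcript).
Premise 6, O(revoke_request ⊃ certify_transcript), contraposes to O(¬certify_transcript ⊃ ¬revoke_request); with O(¬certify_transcript) we get O(¬revoke_request).
With premise 10, O(¬revoke_request ⊃ waive_manifest), the K-axiom yields O(waive_manifest).
Premise 4 is O(¬retain_statement ⊃ ¬waive_manifest); contrapositively O(waive_manifest ⊃ retain_statement). Since O(waive_manifest) holds, K gives O(retain_statement).
So O(retain_statement) holds — retain_statement is obligatory. None of the other listed options is made obligatory by any chain of premises.

retain_statement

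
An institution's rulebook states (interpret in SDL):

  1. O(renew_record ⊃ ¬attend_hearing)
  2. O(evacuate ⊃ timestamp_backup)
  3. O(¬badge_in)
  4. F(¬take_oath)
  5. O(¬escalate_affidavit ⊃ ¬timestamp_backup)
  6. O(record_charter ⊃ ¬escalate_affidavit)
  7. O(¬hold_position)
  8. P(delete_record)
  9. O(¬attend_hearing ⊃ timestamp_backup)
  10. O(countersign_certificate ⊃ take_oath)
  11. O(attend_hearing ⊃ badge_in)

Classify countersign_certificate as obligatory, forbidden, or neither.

Neither

Premise 10 is O(countersign_certificate ⊃ take_oath); even if O(take_oath) held, inferring O(countersign_certificate) would be affirming the consequent — invalid.
No premise or chain of K-axiom applications forces O(countersign_certificate), and none forces O(¬countersign_certificate). So countersign_certificate is neither obligatory nor forbidden under these norms.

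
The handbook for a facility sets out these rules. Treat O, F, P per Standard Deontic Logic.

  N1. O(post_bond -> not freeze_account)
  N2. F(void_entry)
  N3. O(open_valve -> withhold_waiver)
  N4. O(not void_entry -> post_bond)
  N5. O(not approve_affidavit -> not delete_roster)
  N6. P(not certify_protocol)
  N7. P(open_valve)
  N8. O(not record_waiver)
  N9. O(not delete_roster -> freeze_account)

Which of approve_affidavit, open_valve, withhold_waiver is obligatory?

Premise 2, F(void_entry), is equivalent to O(not void_entry).
Premise 4 is O(not void_entry -> post_bond); since O(not void_entry), deontic closure gives O(post_bond).
Applying K to premise 1 (O(post_bond -> not freeze_account)) and O(post_bond) yields O(not freeze_account).
Premise 9, O(not delete_roster -> freeze_account), contraposes to O(not freeze_account -> delete_roster); with O(not freeze_account) we get O(delete_roster).
The contrapositive of premise 5 (O(not approve_affidavit -> not delete_roster)) is O(delete_roster -> approve_affidavit), and O(delete_roster) is already established, so O(approve_affidavit).
So O(approve_affidavit) holds — approve_affidavit is obligatory. None of the other listed options is made obligatory by any chain of premises.

approve_affidavit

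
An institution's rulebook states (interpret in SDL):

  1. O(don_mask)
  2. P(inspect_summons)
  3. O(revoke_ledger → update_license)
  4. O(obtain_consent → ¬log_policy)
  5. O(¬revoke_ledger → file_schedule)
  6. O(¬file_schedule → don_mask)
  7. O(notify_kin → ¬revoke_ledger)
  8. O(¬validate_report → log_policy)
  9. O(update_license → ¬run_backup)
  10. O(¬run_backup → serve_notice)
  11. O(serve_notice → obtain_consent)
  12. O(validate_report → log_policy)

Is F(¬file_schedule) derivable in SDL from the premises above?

By case analysis on validate_report: premise 12 gives O(validate_report → log_policy) and premise 8 gives O(¬validate_report → log_policy), so O(log_policy) either way.
The contrapositive of premise 4 (O(obtain_consent → ¬log_policy)) is O(log_policy → ¬obtain_consent), and O(log_policy) is already established, so O(¬obtain_consent).
Premise 11, O(serve_notice → obtain_consent), contraposes to O(¬obtain_consent → ¬serve_notice); with O(¬obtain_consent) we get O(¬serve_notice).
Premise 10, O(¬run_backup → serve_notice), contraposes to O(¬serve_notice → run_backup); with O(¬serve_notice) we get O(run_backup).
The contrapositive of premise 9 (O(update_license → ¬run_backup)) is O(run_backup → ¬update_license), and O(run_backup) is already established, so O(¬update_license).
Premise 3 is O(revoke_ledger → update_license); contrapositively O(¬update_license → ¬revoke_ledger). Since O(¬update_license) holds, K gives O(¬revoke_ledger).
Premise 5 is O(¬revoke_ledger → file_schedule); since O(¬revoke_ledger), deontic closure gives O(file_schedule).
Premises 1, 2, 6, 7 do not contribute to this derivation.
So O(file_schedule) holds, i.e. F(¬file_schedule). The claim follows.

Yes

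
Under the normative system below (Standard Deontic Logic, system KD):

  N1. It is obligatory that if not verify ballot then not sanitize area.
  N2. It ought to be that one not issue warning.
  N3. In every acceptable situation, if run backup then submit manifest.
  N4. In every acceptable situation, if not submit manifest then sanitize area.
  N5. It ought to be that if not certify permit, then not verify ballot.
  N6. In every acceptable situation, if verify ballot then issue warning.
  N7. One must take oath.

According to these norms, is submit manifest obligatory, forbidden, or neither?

Premise 2 states O(¬issue_warning) outright.
Premise 6, O(verify_ballot → issue_warning), contraposes to O(¬issue_warning → ¬verify_ballot); with O(¬issue_warning) we get O(¬verify_ballot).
Applying K to premise 1 (O(¬verify_ballot → ¬sanitize_area)) and O(¬verify_ballot) yields O(¬sanitize_area).
Premise 4, O(¬submit_manifest → sanitize_area), contraposes to O(¬sanitize_area → submit_manifest); with O(¬sanitize_area) we get O(submit_manifest).
Premises 3, 5, 7 do not contribute to this derivation.
Hence submit_manifest is obligatory.

Obligatory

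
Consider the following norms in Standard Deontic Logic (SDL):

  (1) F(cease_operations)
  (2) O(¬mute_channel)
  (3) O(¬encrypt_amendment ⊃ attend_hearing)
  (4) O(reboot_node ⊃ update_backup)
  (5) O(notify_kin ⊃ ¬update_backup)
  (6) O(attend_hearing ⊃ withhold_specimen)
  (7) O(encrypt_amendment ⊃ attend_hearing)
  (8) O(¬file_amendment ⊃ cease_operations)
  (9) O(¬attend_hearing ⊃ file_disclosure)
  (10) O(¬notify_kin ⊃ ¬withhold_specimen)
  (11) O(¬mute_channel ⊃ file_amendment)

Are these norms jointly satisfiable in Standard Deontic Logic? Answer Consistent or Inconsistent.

Consistent

Premise 8 is O(¬file_amendment ⊃ cease_operations), but O(¬file_amendment) is not derivable from the premises, so it does not yield O(cease_operations).
So O(cease_operations) is not derivable, and the apparent clash with O(¬cease_operations) does not arise.
A world satisfying every obligation exists (e.g. attend_hearing=true, cease_operations=false, encrypt_amendment=false, file_amendment=true, file_disclosure=false, mute_channel=false, notify_kin=true, reboot_node=false, update_backup=false, withhold_specimen=true); no atom is both obligatory and forbidden, so the set is consistent.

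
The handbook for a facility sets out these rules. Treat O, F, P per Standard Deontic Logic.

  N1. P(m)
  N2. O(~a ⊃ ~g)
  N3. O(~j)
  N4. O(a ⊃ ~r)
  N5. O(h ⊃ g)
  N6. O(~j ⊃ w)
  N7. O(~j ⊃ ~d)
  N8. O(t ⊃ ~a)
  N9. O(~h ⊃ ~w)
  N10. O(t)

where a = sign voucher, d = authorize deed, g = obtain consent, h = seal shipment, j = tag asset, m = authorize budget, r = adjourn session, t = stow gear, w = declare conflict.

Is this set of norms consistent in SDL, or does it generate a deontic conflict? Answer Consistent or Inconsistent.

Inconsistent

Premise 10 gives O(t).
Premise 8 is O(t ⊃ ~a); since O(t), deontic closure gives O(~a).
Premise 2 is O(~a ⊃ ~g); since O(~a), deontic closure gives O(~g).
The contrapositive of premise 5 (O(h ⊃ g)) is O(~g ⊃ ~h), and O(~g) is already established, so O(~h).
Premise 9 is O(~h ⊃ ~w); since O(~h), deontic closure gives O(~w).
Premise 6, O(~j ⊃ w), contraposes to O(~w ⊃ j); with O(~w) we get O(j).
Yet premise 3 states O(~j).
We now have both O(j) and O(~j) — j is simultaneously obligatory and forbidden, violating the D-axiom.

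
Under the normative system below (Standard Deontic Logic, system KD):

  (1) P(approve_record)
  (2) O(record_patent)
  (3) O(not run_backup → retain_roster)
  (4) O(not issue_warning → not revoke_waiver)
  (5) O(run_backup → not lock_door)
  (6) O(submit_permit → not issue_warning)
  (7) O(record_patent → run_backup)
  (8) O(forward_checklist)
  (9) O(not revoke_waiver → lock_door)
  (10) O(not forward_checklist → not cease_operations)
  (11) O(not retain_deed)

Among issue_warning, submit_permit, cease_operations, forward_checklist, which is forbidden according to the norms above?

submit_permit

Premise 2 states O(record_patent) outright.
With premise 7, O(record_patent → run_backup), the K-axiom yields O(run_backup).
With premise 5, O(run_backup → not lock_door), the K-axiom yields O(not lock_door).
Premise 9 is O(not revoke_waiver → lock_door); contrapositively O(not lock_door → revoke_waiver). Since O(not lock_door) holds, K gives O(revoke_waiver).
The contrapositive of premise 4 (O(not issue_warning → not revoke_waiver)) is O(revoke_waiver → issue_warning), and O(revoke_waiver) is already established, so O(issue_warning).
The contrapositive of premise 6 (O(submit_permit → not issue_warning)) is O(issue_warning → not submit_permit), and O(issue_warning) is already established, so O(not submit_permit).
So O(not submit_permit) holds, i.e. submit_permit is forbidden. None of the other listed options is forbidden under the premises.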